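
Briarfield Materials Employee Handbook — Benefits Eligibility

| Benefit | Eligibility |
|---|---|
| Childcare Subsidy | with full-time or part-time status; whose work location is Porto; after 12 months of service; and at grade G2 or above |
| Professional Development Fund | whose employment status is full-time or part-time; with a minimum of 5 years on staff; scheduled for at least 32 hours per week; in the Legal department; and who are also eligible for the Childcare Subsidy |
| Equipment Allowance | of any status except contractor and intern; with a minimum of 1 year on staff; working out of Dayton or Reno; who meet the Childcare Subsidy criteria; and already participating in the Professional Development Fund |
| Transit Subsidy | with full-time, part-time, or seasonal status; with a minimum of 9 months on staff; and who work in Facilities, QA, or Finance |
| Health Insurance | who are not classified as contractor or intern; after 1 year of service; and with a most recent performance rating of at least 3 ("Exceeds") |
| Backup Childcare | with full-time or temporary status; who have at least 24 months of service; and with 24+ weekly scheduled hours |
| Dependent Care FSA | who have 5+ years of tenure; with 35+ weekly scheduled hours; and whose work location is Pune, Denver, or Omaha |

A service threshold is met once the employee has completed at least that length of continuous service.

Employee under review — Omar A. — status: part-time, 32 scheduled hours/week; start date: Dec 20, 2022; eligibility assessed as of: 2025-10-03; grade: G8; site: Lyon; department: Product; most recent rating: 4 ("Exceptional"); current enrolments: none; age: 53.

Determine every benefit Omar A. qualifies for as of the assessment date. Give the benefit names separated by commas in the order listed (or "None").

Health Insurance

Service from Dec 20, 2022 to 2025-10-03: 1018 days.
Childcare Subsidy — status part-time ✓; site Lyon ✗ (not Porto) → not eligible.
Professional Development Fund — status part-time ✓; service 1018 days < 5 years (≈1825 days) ✗ → not eligible.
Equipment Allowance — status part-time ✓ (not excluded); service 1018 days ≥ 1 year (≈365 days) ✓; site Lyon ✗ (not Dayton or Reno) → not eligible.
Transit Subsidy — status part-time ✓; service 1018 days ≥ 9 months (≈270 days) ✓; dept Product ✗ → not eligible.
Health Insurance — status part-time ✓ (not excluded); service 1018 days ≥ 1 year (≈365 days) ✓; rating 4 ≥ 3 ✓ → eligible.
Backup Childcare — status part-time ✗ (requires full-time or temporary) → not eligible.
Dependent Care FSA — service 1018 days < 5 years (≈1825 days) ✗ → not eligible.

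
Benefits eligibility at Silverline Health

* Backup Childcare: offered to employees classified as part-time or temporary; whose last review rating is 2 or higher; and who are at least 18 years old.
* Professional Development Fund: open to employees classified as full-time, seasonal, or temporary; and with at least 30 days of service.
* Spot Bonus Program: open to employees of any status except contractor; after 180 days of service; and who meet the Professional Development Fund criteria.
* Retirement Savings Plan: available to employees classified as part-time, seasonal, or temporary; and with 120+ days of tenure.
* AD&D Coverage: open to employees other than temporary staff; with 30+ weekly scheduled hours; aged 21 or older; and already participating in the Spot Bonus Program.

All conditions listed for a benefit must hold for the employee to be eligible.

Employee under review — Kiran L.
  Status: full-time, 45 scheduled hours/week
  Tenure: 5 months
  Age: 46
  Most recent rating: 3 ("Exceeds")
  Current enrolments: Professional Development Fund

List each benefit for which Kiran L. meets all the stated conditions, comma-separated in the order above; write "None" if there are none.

Professional Development Fund

Backup Childcare — status full-time ✗ (requires part-time or temporary) → not eligible.
Professional Development Fund — status full-time ✓; service 5 months ≥ 30 days ✓ → eligible.
Spot Bonus Program — status full-time ✓ (not excluded); service 5 months < 180 days ✗ → not eligible.
Retirement Savings Plan — status full-time ✗ (requires part-time, seasonal, or temporary) → not eligible.
AD&D Coverage — status full-time ✓ (not excluded); 45 hrs/wk ≥ 30 ✓; age 46 ≥ 21 ✓; not enrolled in Spot Bonus Program ✗ → not eligible.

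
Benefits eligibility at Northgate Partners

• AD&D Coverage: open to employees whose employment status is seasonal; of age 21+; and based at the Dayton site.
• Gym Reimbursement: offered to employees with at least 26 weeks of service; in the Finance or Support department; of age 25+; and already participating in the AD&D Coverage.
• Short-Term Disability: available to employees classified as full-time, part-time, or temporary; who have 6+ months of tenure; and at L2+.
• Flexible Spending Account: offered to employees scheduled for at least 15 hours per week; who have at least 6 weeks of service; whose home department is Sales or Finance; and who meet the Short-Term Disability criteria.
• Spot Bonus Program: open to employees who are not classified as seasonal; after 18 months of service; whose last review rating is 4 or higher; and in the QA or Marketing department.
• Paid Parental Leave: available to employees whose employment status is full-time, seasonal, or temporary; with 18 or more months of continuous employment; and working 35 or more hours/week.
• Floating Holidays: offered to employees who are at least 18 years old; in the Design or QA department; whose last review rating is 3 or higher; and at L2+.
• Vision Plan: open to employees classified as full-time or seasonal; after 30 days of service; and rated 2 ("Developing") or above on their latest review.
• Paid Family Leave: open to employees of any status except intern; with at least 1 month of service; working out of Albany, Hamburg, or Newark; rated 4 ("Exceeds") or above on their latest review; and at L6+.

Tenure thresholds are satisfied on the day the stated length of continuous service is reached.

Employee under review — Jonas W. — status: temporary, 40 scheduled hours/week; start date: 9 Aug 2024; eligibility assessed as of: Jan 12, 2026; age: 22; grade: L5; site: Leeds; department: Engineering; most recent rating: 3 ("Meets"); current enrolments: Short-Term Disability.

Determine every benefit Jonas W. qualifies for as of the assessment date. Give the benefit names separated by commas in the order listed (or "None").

Service from 9 Aug 2024 to Jan 12, 2026: 521 days.
AD&D Coverage — status temporary ✗ (requires seasonal) → not eligible.
Gym Reimbursement — service 521 days ≥ 26 weeks (≈182 days) ✓; dept Engineering ✗ → not eligible.
Short-Term Disability — status temporary ✓; service 521 days ≥ 6 months (≈180 days) ✓; grade L5 ≥ L2 ✓ → eligible.
Flexible Spending Account — 40 hrs/wk ≥ 15 ✓; service 521 days ≥ 6 weeks (≈42 days) ✓; dept Engineering ✗ → not eligible.
Spot Bonus Program — status temporary ✓ (not excluded); service 521 days < 18 months (≈540 days) ✗ → not eligible.
Paid Parental Leave — status temporary ✓; service 521 days < 18 months (≈540 days) ✗ → not eligible.
Floating Holidays — age 22 ≥ 18 ✓; dept Engineering ✗ → not eligible.
Vision Plan — status temporary ✗ (requires full-time or seasonal) → not eligible.
Paid Family Leave — status temporary ✓ (not excluded); service 521 days ≥ 1 month (≈30 days) ✓; site Leeds ✗ (not Albany, Hamburg, or Newark) → not eligible.

Short-Term Disability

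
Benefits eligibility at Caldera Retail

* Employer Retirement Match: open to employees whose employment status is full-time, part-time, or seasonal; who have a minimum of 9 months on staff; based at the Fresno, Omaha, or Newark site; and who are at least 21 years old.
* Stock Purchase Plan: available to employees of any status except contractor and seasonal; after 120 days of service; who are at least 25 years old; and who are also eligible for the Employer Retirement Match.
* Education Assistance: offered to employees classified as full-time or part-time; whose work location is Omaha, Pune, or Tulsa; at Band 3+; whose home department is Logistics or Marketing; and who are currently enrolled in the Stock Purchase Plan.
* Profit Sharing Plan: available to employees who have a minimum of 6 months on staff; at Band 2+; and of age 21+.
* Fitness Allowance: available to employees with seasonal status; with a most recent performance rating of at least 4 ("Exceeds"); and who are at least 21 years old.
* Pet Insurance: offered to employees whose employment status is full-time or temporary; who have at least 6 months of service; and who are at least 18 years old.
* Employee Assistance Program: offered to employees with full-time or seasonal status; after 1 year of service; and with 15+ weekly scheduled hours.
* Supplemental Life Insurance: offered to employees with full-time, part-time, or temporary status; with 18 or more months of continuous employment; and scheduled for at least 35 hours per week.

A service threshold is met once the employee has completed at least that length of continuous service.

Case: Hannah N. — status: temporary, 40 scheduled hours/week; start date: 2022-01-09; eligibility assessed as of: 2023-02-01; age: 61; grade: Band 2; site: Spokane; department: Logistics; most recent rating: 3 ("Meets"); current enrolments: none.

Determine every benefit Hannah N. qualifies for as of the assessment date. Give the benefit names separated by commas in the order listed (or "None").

Profit Sharing Plan, Pet Insurance

Service from 2022-01-09 to 2023-02-01: 388 days.
Employer Retirement Match — status temporary ✗ (requires full-time, part-time, or seasonal) → not eligible.
Stock Purchase Plan — status temporary ✓ (not excluded); service 388 days ≥ 120 days ✓; age 61 ≥ 25 ✓; not eligible for Employer Retirement Match ✗ → not eligible.
Education Assistance — status temporary ✗ (requires full-time or part-time) → not eligible.
Profit Sharing Plan — service 388 days ≥ 6 months (≈180 days) ✓; grade Band 2 ≥ Band 2 ✓; age 61 ≥ 21 ✓ → eligible.
Fitness Allowance — status temporary ✗ (requires seasonal) → not eligible.
Pet Insurance — status temporary ✓; service 388 days ≥ 6 months (≈180 days) ✓; age 61 ≥ 18 ✓ → eligible.
Employee Assistance Program — status temporary ✗ (requires full-time or seasonal) → not eligible.
Supplemental Life Insurance — status temporary ✓; service 388 days < 18 months (≈540 days) ✗ → not eligible.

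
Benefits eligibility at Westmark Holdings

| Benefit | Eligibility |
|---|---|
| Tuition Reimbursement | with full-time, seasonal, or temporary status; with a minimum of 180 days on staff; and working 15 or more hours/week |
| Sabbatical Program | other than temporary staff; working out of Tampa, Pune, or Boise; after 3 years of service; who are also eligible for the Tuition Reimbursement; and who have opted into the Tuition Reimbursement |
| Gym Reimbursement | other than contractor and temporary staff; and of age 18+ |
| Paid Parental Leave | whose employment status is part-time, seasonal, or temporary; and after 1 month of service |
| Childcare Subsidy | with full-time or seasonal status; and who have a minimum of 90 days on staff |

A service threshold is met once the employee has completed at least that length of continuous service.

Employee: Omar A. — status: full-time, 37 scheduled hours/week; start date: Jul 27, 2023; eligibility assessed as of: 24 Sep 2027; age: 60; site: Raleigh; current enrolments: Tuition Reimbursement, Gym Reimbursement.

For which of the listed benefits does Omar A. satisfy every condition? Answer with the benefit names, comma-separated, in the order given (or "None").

Tuition Reimbursement, Gym Reimbursement, Childcare Subsidy

Service from Jul 27, 2023 to 24 Sep 2027: 1520 days.
Tuition Reimbursement — status full-time ✓; service 1520 days ≥ 180 days ✓; 37 hrs/wk ≥ 15 ✓ → eligible.
Sabbatical Program — status full-time ✓ (not excluded); site Raleigh ✗ (not Tampa, Pune, or Boise) → not eligible.
Gym Reimbursement — status full-time ✓ (not excluded); age 60 ≥ 18 ✓ → eligible.
Paid Parental Leave — status full-time ✗ (requires part-time, seasonal, or temporary) → not eligible.
Childcare Subsidy — status full-time ✓; service 1520 days ≥ 90 days ✓ → eligible.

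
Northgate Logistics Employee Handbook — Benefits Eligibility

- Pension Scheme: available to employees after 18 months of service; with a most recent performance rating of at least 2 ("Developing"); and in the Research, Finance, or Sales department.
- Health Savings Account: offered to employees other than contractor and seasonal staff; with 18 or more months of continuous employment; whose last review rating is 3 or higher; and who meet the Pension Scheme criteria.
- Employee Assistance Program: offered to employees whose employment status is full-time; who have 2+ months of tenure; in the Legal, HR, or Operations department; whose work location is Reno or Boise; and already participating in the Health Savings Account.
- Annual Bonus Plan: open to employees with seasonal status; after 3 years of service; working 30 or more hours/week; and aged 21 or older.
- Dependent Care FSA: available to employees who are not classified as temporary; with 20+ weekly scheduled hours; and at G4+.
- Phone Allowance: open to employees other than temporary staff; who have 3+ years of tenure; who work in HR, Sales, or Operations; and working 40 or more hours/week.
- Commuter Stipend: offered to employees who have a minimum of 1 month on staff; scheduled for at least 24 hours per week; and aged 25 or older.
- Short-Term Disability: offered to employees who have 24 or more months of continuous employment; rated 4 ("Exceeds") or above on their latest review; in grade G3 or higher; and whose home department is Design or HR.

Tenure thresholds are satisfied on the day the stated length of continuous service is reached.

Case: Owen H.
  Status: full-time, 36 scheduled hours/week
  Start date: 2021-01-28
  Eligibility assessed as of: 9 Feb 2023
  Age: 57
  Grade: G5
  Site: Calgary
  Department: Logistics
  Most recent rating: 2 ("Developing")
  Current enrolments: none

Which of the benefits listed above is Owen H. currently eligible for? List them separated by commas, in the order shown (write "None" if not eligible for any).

Dependent Care FSA, Commuter Stipend

Service from 2021-01-28 to 9 Feb 2023: 742 days.
Pension Scheme — service 742 days ≥ 18 months (≈540 days) ✓; rating 2 ≥ 2 ✓; dept Logistics ✗ → not eligible.
Health Savings Account — status full-time ✓ (not excluded); service 742 days ≥ 18 months (≈540 days) ✓; rating 2 < 3 ✗ → not eligible.
Employee Assistance Program — status full-time ✓; service 742 days ≥ 2 months (≈60 days) ✓; dept Logistics ✗ → not eligible.
Annual Bonus Plan — status full-time ✗ (requires seasonal) → not eligible.
Dependent Care FSA — status full-time ✓ (not excluded); 36 hrs/wk ≥ 20 ✓; grade G5 ≥ G4 ✓ → eligible.
Phone Allowance — status full-time ✓ (not excluded); service 742 days < 3 years (≈1095 days) ✗ → not eligible.
Commuter Stipend — service 742 days ≥ 1 month (≈30 days) ✓; 36 hrs/wk ≥ 24 ✓; age 57 ≥ 25 ✓ → eligible.
Short-Term Disability — service 742 days ≥ 24 months (≈720 days) ✓; rating 2 < 4 ✗ → not eligible.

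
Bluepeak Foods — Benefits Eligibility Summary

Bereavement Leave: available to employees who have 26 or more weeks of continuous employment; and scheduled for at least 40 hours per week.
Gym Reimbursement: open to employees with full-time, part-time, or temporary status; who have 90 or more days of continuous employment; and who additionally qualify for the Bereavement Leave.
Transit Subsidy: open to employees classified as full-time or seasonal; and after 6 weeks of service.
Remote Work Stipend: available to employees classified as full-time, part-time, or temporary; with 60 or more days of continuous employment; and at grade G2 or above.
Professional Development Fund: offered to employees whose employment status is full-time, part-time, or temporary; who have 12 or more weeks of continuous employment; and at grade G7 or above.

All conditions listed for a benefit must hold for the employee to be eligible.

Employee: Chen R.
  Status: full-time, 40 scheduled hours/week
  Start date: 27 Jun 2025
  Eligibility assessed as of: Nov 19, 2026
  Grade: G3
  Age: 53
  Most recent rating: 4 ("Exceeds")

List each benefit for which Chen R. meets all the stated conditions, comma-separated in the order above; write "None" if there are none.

Bereavement Leave, Gym Reimbursement, Transit Subsidy, Remote Work Stipend

Service from 27 Jun 2025 to Nov 19, 2026: 510 days.
Bereavement Leave — service 510 days ≥ 26 weeks (≈182 days) ✓; 40 hrs/wk ≥ 40 ✓ → eligible.
Gym Reimbursement — status full-time ✓; service 510 days ≥ 90 days ✓; eligible for Bereavement Leave ✓ → eligible.
Transit Subsidy — status full-time ✓; service 510 days ≥ 6 weeks (≈42 days) ✓ → eligible.
Remote Work Stipend — status full-time ✓; service 510 days ≥ 60 days ✓; grade G3 ≥ G2 ✓ → eligible.
Professional Development Fund — status full-time ✓; service 510 days ≥ 12 weeks (≈84 days) ✓; grade G3 < G7 ✗ → not eligible.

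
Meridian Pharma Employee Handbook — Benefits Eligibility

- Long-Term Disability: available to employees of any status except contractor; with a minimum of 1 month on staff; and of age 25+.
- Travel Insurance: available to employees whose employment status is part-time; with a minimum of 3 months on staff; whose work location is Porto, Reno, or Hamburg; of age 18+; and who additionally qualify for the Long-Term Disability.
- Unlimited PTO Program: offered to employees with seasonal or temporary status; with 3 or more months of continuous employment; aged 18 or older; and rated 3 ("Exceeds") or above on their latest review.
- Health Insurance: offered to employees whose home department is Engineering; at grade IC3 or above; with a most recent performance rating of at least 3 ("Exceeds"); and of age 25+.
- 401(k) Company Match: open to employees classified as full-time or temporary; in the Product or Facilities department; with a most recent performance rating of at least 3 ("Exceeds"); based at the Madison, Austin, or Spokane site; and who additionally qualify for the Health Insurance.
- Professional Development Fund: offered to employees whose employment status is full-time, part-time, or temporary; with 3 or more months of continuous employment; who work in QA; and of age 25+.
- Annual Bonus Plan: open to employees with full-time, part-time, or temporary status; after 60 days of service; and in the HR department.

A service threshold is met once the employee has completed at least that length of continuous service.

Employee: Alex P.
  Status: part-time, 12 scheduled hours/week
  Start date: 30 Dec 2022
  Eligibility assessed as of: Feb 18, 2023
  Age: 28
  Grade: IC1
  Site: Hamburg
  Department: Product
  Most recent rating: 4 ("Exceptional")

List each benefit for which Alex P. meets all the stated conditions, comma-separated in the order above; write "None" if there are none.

Service from 30 Dec 2022 to Feb 18, 2023: 50 days.
Long-Term Disability — status part-time ✓ (not excluded); service 50 days ≥ 1 month (≈30 days) ✓; age 28 ≥ 25 ✓ → eligible.
Travel Insurance — status part-time ✓; service 50 days < 3 months (≈90 days) ✗ → not eligible.
Unlimited PTO Program — status part-time ✗ (requires seasonal or temporary) → not eligible.
Health Insurance — dept Product ✗ → not eligible.
401(k) Company Match — status part-time ✗ (requires full-time or temporary) → not eligible.
Professional Development Fund — status part-time ✓; service 50 days < 3 months (≈90 days) ✗ → not eligible.
Annual Bonus Plan — status part-time ✓; service 50 days < 60 days ✗ → not eligible.

Long-Term Disability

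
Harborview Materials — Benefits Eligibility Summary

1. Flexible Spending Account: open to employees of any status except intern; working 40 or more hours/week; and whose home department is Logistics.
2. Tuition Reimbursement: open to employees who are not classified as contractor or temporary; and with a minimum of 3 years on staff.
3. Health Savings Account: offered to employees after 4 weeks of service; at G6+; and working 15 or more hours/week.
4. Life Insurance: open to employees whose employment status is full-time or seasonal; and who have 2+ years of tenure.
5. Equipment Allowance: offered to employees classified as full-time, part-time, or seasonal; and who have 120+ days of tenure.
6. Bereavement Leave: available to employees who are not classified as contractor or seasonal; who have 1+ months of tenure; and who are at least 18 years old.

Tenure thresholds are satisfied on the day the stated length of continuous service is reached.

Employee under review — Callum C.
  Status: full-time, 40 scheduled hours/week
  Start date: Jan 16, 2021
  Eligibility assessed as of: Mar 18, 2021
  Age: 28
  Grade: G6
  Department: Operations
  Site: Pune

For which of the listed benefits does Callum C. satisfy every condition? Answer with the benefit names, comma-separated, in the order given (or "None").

Health Savings Account, Bereavement Leave

Service from Jan 16, 2021 to Mar 18, 2021: 61 days.
Flexible Spending Account — status full-time ✓ (not excluded); 40 hrs/wk ≥ 40 ✓; dept Operations ✗ → not eligible.
Tuition Reimbursement — status full-time ✓ (not excluded); service 61 days < 3 years (≈1095 days) ✗ → not eligible.
Health Savings Account — service 61 days ≥ 4 weeks (≈28 days) ✓; grade G6 ≥ G6 ✓; 40 hrs/wk ≥ 15 ✓ → eligible.
Life Insurance — status full-time ✓; service 61 days < 2 years (≈730 days) ✗ → not eligible.
Equipment Allowance — status full-time ✓; service 61 days < 120 days ✗ → not eligible.
Bereavement Leave — status full-time ✓ (not excluded); service 61 days ≥ 1 month (≈30 days) ✓; age 28 ≥ 18 ✓ → eligible.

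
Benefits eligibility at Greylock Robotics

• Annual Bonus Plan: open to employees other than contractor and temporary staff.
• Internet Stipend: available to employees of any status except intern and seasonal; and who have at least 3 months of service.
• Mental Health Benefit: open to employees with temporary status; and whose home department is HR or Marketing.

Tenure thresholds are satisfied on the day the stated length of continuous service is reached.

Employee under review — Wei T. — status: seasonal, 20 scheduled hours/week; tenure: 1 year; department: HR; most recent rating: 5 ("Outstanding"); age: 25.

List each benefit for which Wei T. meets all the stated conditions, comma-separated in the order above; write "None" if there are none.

Annual Bonus Plan

Annual Bonus Plan — status seasonal ✓ (not excluded) → eligible.
Internet Stipend — status seasonal ✗ (excluded) → not eligible.
Mental Health Benefit — status seasonal ✗ (requires temporary) → not eligible.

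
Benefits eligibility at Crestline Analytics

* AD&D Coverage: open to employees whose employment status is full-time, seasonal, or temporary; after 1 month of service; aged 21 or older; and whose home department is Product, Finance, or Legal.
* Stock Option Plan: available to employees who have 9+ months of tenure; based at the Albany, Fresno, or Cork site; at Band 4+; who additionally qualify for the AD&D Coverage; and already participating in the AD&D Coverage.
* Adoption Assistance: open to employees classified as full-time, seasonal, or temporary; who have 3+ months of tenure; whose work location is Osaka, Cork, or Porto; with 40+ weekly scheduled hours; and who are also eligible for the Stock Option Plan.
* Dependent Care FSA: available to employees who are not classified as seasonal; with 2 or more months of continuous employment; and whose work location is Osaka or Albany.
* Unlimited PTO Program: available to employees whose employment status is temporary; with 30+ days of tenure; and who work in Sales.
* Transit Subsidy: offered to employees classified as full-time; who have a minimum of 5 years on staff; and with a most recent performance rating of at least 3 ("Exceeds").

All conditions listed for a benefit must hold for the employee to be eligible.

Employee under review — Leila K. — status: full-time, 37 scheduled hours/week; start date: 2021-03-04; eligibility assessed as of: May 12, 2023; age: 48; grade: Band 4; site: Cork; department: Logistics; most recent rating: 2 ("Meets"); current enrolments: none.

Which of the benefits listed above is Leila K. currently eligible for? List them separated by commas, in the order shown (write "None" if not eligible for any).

None

Service from 2021-03-04 to May 12, 2023: 799 days.
AD&D Coverage — status full-time ✓; service 799 days ≥ 1 month (≈30 days) ✓; age 48 ≥ 21 ✓; dept Logistics ✗ → not eligible.
Stock Option Plan — service 799 days ≥ 9 months (≈270 days) ✓; site Cork ✓; grade Band 4 ≥ Band 4 ✓; not eligible for AD&D Coverage ✗ → not eligible.
Adoption Assistance — status full-time ✓; service 799 days ≥ 3 months (≈90 days) ✓; site Cork ✓; 37 hrs/wk < 40 ✗ → not eligible.
Dependent Care FSA — status full-time ✓ (not excluded); service 799 days ≥ 2 months (≈60 days) ✓; site Cork ✗ (not Osaka or Albany) → not eligible.
Unlimited PTO Program — status full-time ✗ (requires temporary) → not eligible.
Transit Subsidy — status full-time ✓; service 799 days < 5 years (≈1825 days) ✗ → not eligible.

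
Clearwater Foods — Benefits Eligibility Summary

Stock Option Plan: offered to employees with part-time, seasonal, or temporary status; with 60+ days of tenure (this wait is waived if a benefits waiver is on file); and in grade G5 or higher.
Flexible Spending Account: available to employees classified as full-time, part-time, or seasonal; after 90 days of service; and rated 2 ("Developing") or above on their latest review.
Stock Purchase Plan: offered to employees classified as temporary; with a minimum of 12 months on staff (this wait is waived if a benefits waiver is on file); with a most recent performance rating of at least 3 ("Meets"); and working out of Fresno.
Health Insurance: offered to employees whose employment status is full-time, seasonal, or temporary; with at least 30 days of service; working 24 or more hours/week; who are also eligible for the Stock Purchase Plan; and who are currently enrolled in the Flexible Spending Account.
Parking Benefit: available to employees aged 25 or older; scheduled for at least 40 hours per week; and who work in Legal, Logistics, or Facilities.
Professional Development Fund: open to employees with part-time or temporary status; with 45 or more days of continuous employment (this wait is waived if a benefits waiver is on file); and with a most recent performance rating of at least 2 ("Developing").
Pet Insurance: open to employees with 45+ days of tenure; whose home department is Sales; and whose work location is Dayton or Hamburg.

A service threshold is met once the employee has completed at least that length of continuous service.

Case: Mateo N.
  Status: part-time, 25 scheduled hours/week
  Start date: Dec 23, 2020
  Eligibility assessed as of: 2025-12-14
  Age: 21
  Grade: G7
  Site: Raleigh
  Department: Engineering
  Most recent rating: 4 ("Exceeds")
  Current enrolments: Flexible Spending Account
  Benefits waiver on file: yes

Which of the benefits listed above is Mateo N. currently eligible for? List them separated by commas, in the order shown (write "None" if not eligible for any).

Service from Dec 23, 2020 to 2025-12-14: 1817 days.
Stock Option Plan — status part-time ✓; benefits waiver on file ✓; grade G7 ≥ G5 ✓ → eligible.
Flexible Spending Account — status part-time ✓; service 1817 days ≥ 90 days ✓; rating 4 ≥ 2 ✓ → eligible.
Stock Purchase Plan — status part-time ✗ (requires temporary) → not eligible.
Health Insurance — status part-time ✗ (requires full-time, seasonal, or temporary) → not eligible.
Parking Benefit — age 21 < 25 ✗ → not eligible.
Professional Development Fund — status part-time ✓; benefits waiver on file ✓; rating 4 ≥ 2 ✓ → eligible.
Pet Insurance — service 1817 days ≥ 45 days ✓; dept Engineering ✗ → not eligible.

Stock Option Plan, Flexible Spending Account, Professional Development Fund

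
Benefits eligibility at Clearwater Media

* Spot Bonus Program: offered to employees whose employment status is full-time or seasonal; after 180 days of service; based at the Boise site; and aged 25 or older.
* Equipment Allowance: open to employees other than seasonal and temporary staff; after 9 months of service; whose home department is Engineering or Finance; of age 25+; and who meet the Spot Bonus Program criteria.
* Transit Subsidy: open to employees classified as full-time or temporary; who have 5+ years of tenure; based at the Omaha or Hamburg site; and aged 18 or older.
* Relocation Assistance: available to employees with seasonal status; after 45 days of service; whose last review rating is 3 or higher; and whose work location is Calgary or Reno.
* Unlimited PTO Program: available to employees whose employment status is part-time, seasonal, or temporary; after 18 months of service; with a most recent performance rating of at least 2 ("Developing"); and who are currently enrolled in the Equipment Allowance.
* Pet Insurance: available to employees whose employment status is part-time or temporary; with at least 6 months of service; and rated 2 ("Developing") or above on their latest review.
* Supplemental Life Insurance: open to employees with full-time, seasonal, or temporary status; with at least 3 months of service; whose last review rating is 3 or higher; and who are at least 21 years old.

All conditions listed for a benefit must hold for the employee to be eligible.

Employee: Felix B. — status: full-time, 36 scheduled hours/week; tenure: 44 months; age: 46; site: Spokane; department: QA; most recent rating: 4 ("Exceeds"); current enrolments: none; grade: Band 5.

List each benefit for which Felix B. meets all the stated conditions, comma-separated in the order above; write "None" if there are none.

Spot Bonus Program — status full-time ✓; service 44 months ≥ 180 days ✓; site Spokane ✗ (not Boise) → not eligible.
Equipment Allowance — status full-time ✓ (not excluded); service 44 months ≥ 9 months ✓; dept QA ✗ → not eligible.
Transit Subsidy — status full-time ✓; service 44 months < 5 years (≈1825 days) ✗ → not eligible.
Relocation Assistance — status full-time ✗ (requires seasonal) → not eligible.
Unlimited PTO Program — status full-time ✗ (requires part-time, seasonal, or temporary) → not eligible.
Pet Insurance — status full-time ✗ (requires part-time or temporary) → not eligible.
Supplemental Life Insurance — status full-time ✓; service 44 months ≥ 3 months ✓; rating 4 ≥ 3 ✓; age 46 ≥ 21 ✓ → eligible.

Supplemental Life Insurance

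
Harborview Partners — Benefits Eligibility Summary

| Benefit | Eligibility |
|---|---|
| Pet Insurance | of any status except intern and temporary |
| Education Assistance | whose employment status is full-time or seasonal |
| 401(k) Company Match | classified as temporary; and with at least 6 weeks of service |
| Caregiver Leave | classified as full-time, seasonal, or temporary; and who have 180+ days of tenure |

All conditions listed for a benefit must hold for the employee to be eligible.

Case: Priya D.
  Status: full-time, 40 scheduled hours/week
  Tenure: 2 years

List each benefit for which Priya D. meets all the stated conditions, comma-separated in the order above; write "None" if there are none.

Pet Insurance, Education Assistance, Caregiver Leave

Pet Insurance — status full-time ✓ (not excluded) → eligible.
Education Assistance — status full-time ✓ → eligible.
401(k) Company Match — status full-time ✗ (requires temporary) → not eligible.
Caregiver Leave — status full-time ✓; service 2 years ≥ 180 days ✓ → eligible.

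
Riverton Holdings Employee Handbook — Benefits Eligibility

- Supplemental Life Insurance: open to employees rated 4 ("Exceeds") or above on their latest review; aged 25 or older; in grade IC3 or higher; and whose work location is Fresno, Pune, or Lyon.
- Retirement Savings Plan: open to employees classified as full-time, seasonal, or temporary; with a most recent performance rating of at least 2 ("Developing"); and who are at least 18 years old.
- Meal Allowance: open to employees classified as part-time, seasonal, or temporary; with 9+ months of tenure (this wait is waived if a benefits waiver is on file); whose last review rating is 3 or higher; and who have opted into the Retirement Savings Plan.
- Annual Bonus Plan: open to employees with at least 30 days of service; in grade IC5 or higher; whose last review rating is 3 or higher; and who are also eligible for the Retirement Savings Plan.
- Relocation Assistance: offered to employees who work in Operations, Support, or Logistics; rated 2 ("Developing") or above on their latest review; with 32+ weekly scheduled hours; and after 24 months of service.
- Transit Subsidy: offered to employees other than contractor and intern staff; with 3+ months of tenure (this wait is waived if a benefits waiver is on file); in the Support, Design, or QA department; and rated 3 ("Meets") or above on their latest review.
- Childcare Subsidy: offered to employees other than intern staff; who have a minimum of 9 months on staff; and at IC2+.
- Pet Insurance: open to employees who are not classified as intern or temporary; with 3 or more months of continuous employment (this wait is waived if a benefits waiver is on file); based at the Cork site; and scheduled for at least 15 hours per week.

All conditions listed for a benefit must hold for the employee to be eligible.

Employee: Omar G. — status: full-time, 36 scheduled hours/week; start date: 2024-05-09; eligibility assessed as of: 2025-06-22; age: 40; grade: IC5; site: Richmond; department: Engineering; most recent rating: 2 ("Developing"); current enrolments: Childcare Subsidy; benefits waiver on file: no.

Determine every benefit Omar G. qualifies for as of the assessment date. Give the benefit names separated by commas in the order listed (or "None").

Retirement Savings Plan, Childcare Subsidy

Service from 2024-05-09 to 2025-06-22: 409 days.
Supplemental Life Insurance — rating 2 < 4 ✗ → not eligible.
Retirement Savings Plan — status full-time ✓; rating 2 ≥ 2 ✓; age 40 ≥ 18 ✓ → eligible.
Meal Allowance — status full-time ✗ (requires part-time, seasonal, or temporary) → not eligible.
Annual Bonus Plan — service 409 days ≥ 30 days ✓; grade IC5 ≥ IC5 ✓; rating 2 < 3 ✗ → not eligible.
Relocation Assistance — dept Engineering ✗ → not eligible.
Transit Subsidy — status full-time ✓ (not excluded); no waiver, service 409 days ≥ 3 months (≈90 days) ✓; dept Engineering ✗ → not eligible.
Childcare Subsidy — status full-time ✓ (not excluded); service 409 days ≥ 9 months (≈270 days) ✓; grade IC5 ≥ IC2 ✓ → eligible.
Pet Insurance — status full-time ✓ (not excluded); no waiver, service 409 days ≥ 3 months (≈90 days) ✓; site Richmond ✗ (not Cork) → not eligible.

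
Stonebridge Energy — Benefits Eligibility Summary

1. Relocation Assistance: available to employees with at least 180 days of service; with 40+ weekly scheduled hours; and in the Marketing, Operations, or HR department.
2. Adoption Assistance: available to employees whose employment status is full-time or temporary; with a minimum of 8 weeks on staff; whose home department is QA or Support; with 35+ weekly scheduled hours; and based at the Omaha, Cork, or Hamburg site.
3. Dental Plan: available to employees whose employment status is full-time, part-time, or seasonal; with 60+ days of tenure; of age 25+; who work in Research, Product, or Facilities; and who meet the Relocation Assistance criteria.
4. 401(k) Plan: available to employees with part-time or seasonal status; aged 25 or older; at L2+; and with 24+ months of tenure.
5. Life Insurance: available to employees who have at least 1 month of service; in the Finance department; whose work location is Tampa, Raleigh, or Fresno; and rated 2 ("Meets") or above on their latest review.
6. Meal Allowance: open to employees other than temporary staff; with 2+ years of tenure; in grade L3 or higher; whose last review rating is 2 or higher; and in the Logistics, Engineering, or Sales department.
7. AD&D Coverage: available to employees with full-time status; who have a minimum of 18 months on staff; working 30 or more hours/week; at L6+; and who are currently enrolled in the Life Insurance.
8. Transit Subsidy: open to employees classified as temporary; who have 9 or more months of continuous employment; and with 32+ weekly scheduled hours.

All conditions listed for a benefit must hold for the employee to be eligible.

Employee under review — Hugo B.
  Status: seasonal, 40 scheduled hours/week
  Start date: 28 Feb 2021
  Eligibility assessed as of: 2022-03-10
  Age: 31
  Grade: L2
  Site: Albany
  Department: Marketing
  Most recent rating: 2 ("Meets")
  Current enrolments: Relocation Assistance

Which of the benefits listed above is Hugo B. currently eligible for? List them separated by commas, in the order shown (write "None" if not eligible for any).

Service from 28 Feb 2021 to 2022-03-10: 375 days.
Relocation Assistance — service 375 days ≥ 180 days ✓; 40 hrs/wk ≥ 40 ✓; dept Marketing ✓ → eligible.
Adoption Assistance — status seasonal ✗ (requires full-time or temporary) → not eligible.
Dental Plan — status seasonal ✓; service 375 days ≥ 60 days ✓; age 31 ≥ 25 ✓; dept Marketing ✗ → not eligible.
401(k) Plan — status seasonal ✓; age 31 ≥ 25 ✓; grade L2 ≥ L2 ✓; service 375 days < 24 months (≈720 days) ✗ → not eligible.
Life Insurance — service 375 days ≥ 1 month (≈30 days) ✓; dept Marketing ✗ → not eligible.
Meal Allowance — status seasonal ✓ (not excluded); service 375 days < 2 years (≈730 days) ✗ → not eligible.
AD&D Coverage — status seasonal ✗ (requires full-time) → not eligible.
Transit Subsidy — status seasonal ✗ (requires temporary) → not eligible.

Relocation Assistance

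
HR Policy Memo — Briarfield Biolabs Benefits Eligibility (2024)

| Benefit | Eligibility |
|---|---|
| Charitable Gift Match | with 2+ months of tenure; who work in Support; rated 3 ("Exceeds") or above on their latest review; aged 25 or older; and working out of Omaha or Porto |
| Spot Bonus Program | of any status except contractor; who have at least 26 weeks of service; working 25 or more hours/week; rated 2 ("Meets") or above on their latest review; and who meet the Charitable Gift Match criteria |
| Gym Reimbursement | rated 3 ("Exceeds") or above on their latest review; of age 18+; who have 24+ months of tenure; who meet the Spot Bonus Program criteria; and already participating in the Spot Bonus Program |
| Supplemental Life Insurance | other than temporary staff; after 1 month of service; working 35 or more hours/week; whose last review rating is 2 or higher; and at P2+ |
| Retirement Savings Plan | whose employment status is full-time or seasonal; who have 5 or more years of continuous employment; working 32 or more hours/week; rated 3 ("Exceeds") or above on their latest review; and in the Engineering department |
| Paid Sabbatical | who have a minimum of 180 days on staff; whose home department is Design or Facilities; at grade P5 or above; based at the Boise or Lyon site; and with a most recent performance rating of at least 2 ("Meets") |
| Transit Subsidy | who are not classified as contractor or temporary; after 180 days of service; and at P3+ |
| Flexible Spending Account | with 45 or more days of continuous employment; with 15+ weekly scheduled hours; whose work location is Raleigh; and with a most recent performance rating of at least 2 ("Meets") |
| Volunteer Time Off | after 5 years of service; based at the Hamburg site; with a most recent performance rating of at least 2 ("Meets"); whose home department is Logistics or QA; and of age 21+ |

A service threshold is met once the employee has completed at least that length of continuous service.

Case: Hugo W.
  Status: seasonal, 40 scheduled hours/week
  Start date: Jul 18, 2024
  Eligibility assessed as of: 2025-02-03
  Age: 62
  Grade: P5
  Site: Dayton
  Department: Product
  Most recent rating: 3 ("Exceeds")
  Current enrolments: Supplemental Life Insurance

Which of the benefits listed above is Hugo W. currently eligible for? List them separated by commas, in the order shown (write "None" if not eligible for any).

Supplemental Life Insurance, Transit Subsidy

Service from Jul 18, 2024 to 2025-02-03: 200 days.
Charitable Gift Match — service 200 days ≥ 2 months (≈60 days) ✓; dept Product ✗ → not eligible.
Spot Bonus Program — status seasonal ✓ (not excluded); service 200 days ≥ 26 weeks (≈182 days) ✓; 40 hrs/wk ≥ 25 ✓; rating 3 ≥ 2 ✓; not eligible for Charitable Gift Match ✗ → not eligible.
Gym Reimbursement — rating 3 ≥ 3 ✓; age 62 ≥ 18 ✓; service 200 days < 24 months (≈720 days) ✗ → not eligible.
Supplemental Life Insurance — status seasonal ✓ (not excluded); service 200 days ≥ 1 month (≈30 days) ✓; 40 hrs/wk ≥ 35 ✓; rating 3 ≥ 2 ✓; grade P5 ≥ P2 ✓ → eligible.
Retirement Savings Plan — status seasonal ✓; service 200 days < 5 years (≈1825 days) ✗ → not eligible.
Paid Sabbatical — service 200 days ≥ 180 days ✓; dept Product ✗ → not eligible.
Transit Subsidy — status seasonal ✓ (not excluded); service 200 days ≥ 180 days ✓; grade P5 ≥ P3 ✓ → eligible.
Flexible Spending Account — service 200 days ≥ 45 days ✓; 40 hrs/wk ≥ 15 ✓; site Dayton ✗ (not Raleigh) → not eligible.
Volunteer Time Off — service 200 days < 5 years (≈1825 days) ✗ → not eligible.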